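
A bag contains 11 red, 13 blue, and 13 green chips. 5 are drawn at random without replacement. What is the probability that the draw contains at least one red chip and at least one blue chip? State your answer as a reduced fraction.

There are C(37,5) = 435897 possible draws.
By inclusion-exclusion on the complements, draws missing all red or all blue: C(26,5) + C(24,5) − C(13,5) = 65780 + 42504 − 1287 = 106997.
So draws with at least one of each: 435897 − 106997 = 328900, probability 328900/435897 = 29900/39627.

29900/39627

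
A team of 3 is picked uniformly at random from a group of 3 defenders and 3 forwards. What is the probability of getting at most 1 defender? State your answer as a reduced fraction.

Total selections: C(6,3) = 20.
Favorable selections (at most 1 defender): C(3,0)·C(3,3) + C(3,1)·C(3,2) = 1 + 9 = 10.
Probability = 10/20 = 1/2.

1/2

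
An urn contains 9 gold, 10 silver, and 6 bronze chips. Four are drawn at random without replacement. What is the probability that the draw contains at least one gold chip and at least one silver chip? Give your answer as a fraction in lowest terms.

There are C(25,4) = 12650 possible draws.
By inclusion-exclusion on the complements, draws missing all gold or all silver: C(16,4) + C(15,4) − C(6,4) = 1820 + 1365 − 15 = 3170.
So draws with at least one of each: 12650 − 3170 = 9480, probability 9480/12650 = 948/1265.

948/1265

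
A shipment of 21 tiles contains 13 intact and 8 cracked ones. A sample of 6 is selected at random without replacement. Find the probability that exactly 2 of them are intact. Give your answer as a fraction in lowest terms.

65/646

The sample space is all 6-subsets of the 21: C(21,6) = 54264.
Selections with exactly 2 intact: choose 2 of the 13 intact and 4 of the 8 cracked, C(13,2)·C(8,4) = 78·70 = 5460.
Probability = 5460/54264 = 65/646.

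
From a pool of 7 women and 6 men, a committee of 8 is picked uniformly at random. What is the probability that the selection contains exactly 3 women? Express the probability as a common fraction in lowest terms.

70/429

The sample space is all 8-subsets of the 13: C(13,8) = 1287.
Selections with exactly 3 women: choose 3 of the 7 women and 5 of the 6 men, C(7,3)·C(6,5) = 35·6 = 210.
Probability = 210/1287 = 70/429.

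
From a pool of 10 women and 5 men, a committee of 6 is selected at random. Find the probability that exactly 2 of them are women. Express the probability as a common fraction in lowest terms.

45/1001

Total number of selections: C(15,6) = 5005.
Selections with exactly 2 women: choose 2 of the 10 women and 4 of the 5 men, C(10,2)·C(5,4) = 45·5 = 225.
Probability = 225/5005 = 45/1001.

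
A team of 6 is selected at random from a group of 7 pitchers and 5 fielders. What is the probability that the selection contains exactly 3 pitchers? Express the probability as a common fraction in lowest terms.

25/66

The sample space is all 6-subsets of the 12: C(12,6) = 924.
Selections with exactly 3 pitchers: choose 3 of the 7 pitchers and 3 of the 5 fielders, C(7,3)·C(5,3) = 35·10 = 350.
Probability = 350/924 = 25/66.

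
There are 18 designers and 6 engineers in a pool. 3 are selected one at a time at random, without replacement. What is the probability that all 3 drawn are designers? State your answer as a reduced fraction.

Multiply the conditional probabilities at each draw: 18/24 · 17/23 · 16/22 = 4896/12144 = 102/253.

102/253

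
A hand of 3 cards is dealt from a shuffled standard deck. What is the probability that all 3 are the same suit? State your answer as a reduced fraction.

There are C(52,3) = 22100 possible 3-card hands.
Hands of one suit: 4 suits × C(13,3) = 4·286 = 1144.
Probability = 1144/22100 = 22/425.

22/425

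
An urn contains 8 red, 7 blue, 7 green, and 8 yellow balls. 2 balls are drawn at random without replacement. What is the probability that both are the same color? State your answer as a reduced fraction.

98/435

There are C(30,2) = 435 ways to draw 2 balls.
All same color: C(8,2) + C(7,2) + C(7,2) + C(8,2) = 28 + 21 + 21 + 28 = 98.
Probability = 98/435.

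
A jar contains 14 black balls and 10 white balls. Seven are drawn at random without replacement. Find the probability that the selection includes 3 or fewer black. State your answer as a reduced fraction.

388/1311

Total selections: C(24,7) = 346104.
Favorable selections (3 or fewer black): C(14,0)·C(10,7) + C(14,1)·C(10,6) + C(14,2)·C(10,5) + C(14,3)·C(10,4) = 120 + 2940 + 22932 + 76440 = 102432.
Probability = 102432/346104 = 388/1311.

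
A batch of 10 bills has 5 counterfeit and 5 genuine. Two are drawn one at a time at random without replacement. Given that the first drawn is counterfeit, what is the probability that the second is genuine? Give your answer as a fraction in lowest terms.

5/9

After removing one counterfeit, 9 remain: 4 counterfeit and 5 genuine.
So the probability the next is genuine is 5/9.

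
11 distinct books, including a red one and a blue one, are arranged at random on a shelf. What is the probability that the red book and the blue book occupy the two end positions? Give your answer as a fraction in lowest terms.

1/55

There are 11! = 39916800 arrangements.
Place the red book and the blue book at the ends in 2 ways, arrange the remaining 9 in 9! = 362880 ways: 2·362880 = 725760.
Probability = 725760/39916800 = 1/55.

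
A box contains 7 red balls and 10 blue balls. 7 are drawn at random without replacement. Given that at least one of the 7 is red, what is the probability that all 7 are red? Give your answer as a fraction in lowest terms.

1/19328

Work in counts. Selections with at least one red: C(17,7) − C(10,7) = 19448 − 120 = 19328.
Of those, selections where all 7 are red: C(7,7) = 1.
Conditional probability = 1/19328.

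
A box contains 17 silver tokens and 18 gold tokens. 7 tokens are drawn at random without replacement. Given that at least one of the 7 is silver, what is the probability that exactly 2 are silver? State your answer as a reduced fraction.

8568/49211

Work in counts. Selections with at least one silver: C(35,7) − C(18,7) = 6724520 − 31824 = 6692696.
Of those, selections where exactly 2 are silver: C(17,2)·C(18,5) = 136·8568 = 1165248.
Conditional probability = 1165248/6692696 = 8568/49211.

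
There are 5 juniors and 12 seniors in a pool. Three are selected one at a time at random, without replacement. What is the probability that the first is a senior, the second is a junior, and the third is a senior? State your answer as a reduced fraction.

Multiply the conditional probabilities at each draw: 12/17 · 5/16 · 11/15 = 660/4080 = 11/68.

11/68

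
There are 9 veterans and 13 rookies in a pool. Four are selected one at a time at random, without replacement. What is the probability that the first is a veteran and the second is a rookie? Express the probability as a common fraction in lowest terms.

Multiply the conditional probabilities at each draw: 9/22 · 13/21 = 117/462 = 39/154.

39/154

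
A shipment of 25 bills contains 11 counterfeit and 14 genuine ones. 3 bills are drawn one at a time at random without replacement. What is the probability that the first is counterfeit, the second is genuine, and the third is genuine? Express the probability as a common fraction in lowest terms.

1001/6900

Multiply the conditional probabilities at each draw: 11/25 · 14/24 · 13/23 = 2002/13800 = 1001/6900.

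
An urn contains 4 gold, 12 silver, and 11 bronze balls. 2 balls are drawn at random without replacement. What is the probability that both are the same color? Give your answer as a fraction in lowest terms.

127/351

There are C(27,2) = 351 ways to draw 2 balls.
All same color: C(4,2) + C(12,2) + C(11,2) = 6 + 66 + 55 = 127.
Probability = 127/351.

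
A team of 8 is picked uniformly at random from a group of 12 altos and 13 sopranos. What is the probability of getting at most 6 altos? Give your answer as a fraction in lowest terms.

Total selections: C(25,8) = 1081575.
Count the complement (more than 6 altos): C(12,7)·C(13,1) + C(12,8)·C(13,0) = 10296 + 495 = 10791.
Probability = 1 − 10791/1081575 = 1070784/1081575 = 10816/10925.

10816/10925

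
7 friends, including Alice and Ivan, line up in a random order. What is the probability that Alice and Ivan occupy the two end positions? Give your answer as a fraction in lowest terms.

1/21

There are 7! = 5040 arrangements.
Place Alice and Ivan at the ends in 2 ways, arrange the remaining 5 in 5! = 120 ways: 2·120 = 240.
Probability = 240/5040 = 1/21.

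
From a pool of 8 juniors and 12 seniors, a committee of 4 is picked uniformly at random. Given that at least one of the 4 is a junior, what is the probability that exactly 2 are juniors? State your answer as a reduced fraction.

Work in counts. Selections with at least one junior: C(20,4) − C(12,4) = 4845 − 495 = 4350.
Of those, selections where exactly 2 are juniors: C(8,2)·C(12,2) = 28·66 = 1848.
Conditional probability = 1848/4350 = 308/725.

308/725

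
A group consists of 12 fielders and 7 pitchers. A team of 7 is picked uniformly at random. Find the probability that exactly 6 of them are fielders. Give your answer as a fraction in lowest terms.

539/4199

Total number of selections: C(19,7) = 50388.
Selections with exactly 6 fielders: choose 6 of the 12 fielders and 1 of the 7 pitchers, C(12,6)·C(7,1) = 924·7 = 6468.
Probability = 6468/50388 = 539/4199.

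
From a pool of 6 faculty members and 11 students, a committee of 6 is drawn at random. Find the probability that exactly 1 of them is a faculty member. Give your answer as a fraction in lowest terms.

Total number of selections: C(17,6) = 12376.
Selections with exactly 1 faculty member: choose 1 of the 6 faculty members and 5 of the 11 students, C(6,1)·C(11,5) = 6·462 = 2772.
Probability = 2772/12376 = 99/442.

99/442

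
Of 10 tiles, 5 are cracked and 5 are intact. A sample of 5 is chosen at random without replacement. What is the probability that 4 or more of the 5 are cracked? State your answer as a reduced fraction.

There are C(10,5) = 252 ways to choose the 5.
Favorable selections (4 or more cracked): C(5,4)·C(5,1) + C(5,5)·C(5,0) = 25 + 1 = 26.
Probability = 26/252 = 13/126.

13/126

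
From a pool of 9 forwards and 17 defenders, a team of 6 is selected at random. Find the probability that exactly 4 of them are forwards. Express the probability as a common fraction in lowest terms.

1224/16445

Total number of selections: C(26,6) = 230230.
Selections with exactly 4 forwards: choose 4 of the 9 forwards and 2 of the 17 defenders, C(9,4)·C(17,2) = 126·136 = 17136.
Probability = 17136/230230 = 1224/16445.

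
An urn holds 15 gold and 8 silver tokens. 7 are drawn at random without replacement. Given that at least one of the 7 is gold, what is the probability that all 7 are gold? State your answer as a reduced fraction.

6435/245149

Work in counts. Selections with at least one gold: C(23,7) − C(8,7) = 245157 − 8 = 245149.
Of those, selections where all 7 are gold: C(15,7) = 6435.
Conditional probability = 6435/245149.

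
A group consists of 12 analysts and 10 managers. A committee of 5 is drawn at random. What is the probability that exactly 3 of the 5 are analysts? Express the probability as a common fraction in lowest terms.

There are C(22,5) = 26334 ways to choose 5 from 22.
Selections with exactly 3 analysts: choose 3 of the 12 analysts and 2 of the 10 managers, C(12,3)·C(10,2) = 220·45 = 9900.
Probability = 9900/26334 = 50/133.

50/133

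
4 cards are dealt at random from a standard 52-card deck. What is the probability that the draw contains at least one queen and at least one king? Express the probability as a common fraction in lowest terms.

1332/20825

There are C(52,4) = 270725 possible draws.
By inclusion-exclusion on the complements, draws missing all queens or all kings: C(48,4) + C(48,4) − C(44,4) = 194580 + 194580 − 135751 = 253409.
So draws with at least one of each: 270725 − 253409 = 17316, probability 17316/270725 = 1332/20825.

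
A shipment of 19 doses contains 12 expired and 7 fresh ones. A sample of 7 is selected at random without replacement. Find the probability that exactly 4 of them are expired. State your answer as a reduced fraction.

5775/16796

There are C(19,7) = 50388 ways to choose 7 from 19.
Selections with exactly 4 expired: choose 4 of the 12 expired and 3 of the 7 fresh, C(12,4)·C(7,3) = 495·35 = 17325.
Probability = 17325/50388 = 5775/16796.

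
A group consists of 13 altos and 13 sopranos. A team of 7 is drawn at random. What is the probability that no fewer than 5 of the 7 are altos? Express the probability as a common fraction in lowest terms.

87/460

There are C(26,7) = 657800 ways to choose the 7.
Favorable selections (no fewer than 5 altos): C(13,5)·C(13,2) + C(13,6)·C(13,1) + C(13,7)·C(13,0) = 100386 + 22308 + 1716 = 124410.
Probability = 124410/657800 = 87/460.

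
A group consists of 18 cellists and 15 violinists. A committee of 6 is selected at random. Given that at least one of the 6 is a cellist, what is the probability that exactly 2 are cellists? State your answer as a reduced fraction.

Work in counts. Selections with at least one cellist: C(33,6) − C(15,6) = 1107568 − 5005 = 1102563.
Of those, selections where exactly 2 are cellists: C(18,2)·C(15,4) = 153·1365 = 208845.
Conditional probability = 208845/1102563 = 3315/17501.

3315/17501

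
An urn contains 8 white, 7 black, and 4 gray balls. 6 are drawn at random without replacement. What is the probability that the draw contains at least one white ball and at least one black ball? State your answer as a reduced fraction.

There are C(19,6) = 27132 possible draws.
By inclusion-exclusion on the complements, draws missing all white or all black: C(11,6) + C(12,6) − C(4,6) = 462 + 924 − 0 = 1386.
So draws with at least one of each: 27132 − 1386 = 25746, probability 25746/27132 = 613/646.

613/646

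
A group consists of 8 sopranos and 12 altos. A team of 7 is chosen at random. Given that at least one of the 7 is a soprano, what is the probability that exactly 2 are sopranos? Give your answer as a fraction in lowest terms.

Work in counts. Selections with at least one soprano: C(20,7) − C(12,7) = 77520 − 792 = 76728.
Of those, selections where exactly 2 are sopranos: C(8,2)·C(12,5) = 28·792 = 22176.
Conditional probability = 22176/76728 = 924/3197.

924/3197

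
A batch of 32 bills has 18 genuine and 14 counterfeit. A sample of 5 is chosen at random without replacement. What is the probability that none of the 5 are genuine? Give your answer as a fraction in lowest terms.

There are C(32,5) = 201376 possible selections.
Selections with no genuine (all counterfeit): C(14,5) = 2002.
Probability = 2002/201376 = 143/14384.

143/14384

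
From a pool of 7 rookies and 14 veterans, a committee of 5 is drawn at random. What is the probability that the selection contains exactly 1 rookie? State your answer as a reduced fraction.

1001/2907

The sample space is all 5-subsets of the 21: C(21,5) = 20349.
Selections with exactly 1 rookie: choose 1 of the 7 rookies and 4 of the 14 veterans, C(7,1)·C(14,4) = 7·1001 = 7007.
Probability = 7007/20349 = 1001/2907.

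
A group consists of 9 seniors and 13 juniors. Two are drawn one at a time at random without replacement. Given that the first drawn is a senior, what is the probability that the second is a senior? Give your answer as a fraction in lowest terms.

8/21

After removing one senior, 21 remain: 8 seniors and 13 juniors.
So the probability the next is a senior is 8/21.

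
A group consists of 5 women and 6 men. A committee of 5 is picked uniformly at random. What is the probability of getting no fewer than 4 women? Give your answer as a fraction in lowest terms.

31/462

Total selections: C(11,5) = 462.
Favorable selections (no fewer than 4 women): C(5,4)·C(6,1) + C(5,5)·C(6,0) = 30 + 1 = 31.
Probability = 31/462.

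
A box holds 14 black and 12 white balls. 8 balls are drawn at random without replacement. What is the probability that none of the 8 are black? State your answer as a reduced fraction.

9/28405

There are C(26,8) = 1562275 possible selections.
Selections with no black (all white): C(12,8) = 495.
Probability = 495/1562275 = 9/28405.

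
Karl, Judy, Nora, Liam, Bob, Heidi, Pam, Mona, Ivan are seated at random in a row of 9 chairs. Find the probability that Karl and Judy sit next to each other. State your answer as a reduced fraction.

2/9

There are 9! = 362880 arrangements.
Treat Karl and Judy as a block: 8! arrangements of the blocks × 2 orders within the block = 2·40320 = 80640.
Probability = 80640/362880 = 2/9.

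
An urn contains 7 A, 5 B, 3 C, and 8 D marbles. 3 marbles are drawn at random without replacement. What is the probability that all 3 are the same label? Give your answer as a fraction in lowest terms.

102/1771

There are C(23,3) = 1771 ways to draw 3 marbles.
All same label: C(7,3) + C(5,3) + C(3,3) + C(8,3) = 35 + 10 + 1 + 56 = 102.
Probability = 102/1771.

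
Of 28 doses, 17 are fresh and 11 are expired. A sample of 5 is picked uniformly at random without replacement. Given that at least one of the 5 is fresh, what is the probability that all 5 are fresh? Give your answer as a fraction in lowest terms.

26/411

Work in counts. Selections with at least one fresh: C(28,5) − C(11,5) = 98280 − 462 = 97818.
Of those, selections where all 5 are fresh: C(17,5) = 6188.
Conditional probability = 6188/97818 = 26/411.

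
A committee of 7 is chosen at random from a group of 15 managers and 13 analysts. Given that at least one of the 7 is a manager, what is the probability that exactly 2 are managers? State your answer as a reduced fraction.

Work in counts. Selections with at least one manager: C(28,7) − C(13,7) = 1184040 − 1716 = 1182324.
Of those, selections where exactly 2 are managers: C(15,2)·C(13,5) = 105·1287 = 135135.
Conditional probability = 135135/1182324 = 315/2756.

315/2756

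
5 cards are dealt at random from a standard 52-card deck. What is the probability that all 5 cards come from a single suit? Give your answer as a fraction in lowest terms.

33/16660

There are C(52,5) = 2598960 possible 5-card hands.
Hands of one suit: 4 suits × C(13,5) = 4·1287 = 5148.
Probability = 5148/2598960 = 33/16660.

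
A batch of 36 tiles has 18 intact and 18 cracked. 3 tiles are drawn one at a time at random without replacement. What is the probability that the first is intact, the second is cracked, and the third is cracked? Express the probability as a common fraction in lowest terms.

9/70

Multiply the conditional probabilities at each draw: 18/36 · 18/35 · 17/34 = 5508/42840 = 9/70.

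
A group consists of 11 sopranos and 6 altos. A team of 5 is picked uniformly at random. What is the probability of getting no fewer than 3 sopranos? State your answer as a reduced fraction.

Total selections: C(17,5) = 6188.
Favorable selections (no fewer than 3 sopranos): C(11,3)·C(6,2) + C(11,4)·C(6,1) + C(11,5)·C(6,0) = 2475 + 1980 + 462 = 4917.
Probability = 4917/6188.

4917/6188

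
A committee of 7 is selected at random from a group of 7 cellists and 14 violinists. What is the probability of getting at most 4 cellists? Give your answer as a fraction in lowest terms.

3809/3876

Total selections: C(21,7) = 116280.
Favorable selections (at most 4 cellists): C(7,0)·C(14,7) + C(7,1)·C(14,6) + C(7,2)·C(14,5) + C(7,3)·C(14,4) + C(7,4)·C(14,3) = 3432 + 21021 + 42042 + 35035 + 12740 = 114270.
Probability = 114270/116280 = 3809/3876.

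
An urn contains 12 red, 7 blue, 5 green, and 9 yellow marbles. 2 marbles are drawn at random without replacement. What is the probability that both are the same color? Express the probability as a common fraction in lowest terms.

There are C(33,2) = 528 ways to draw 2 marbles.
All same color: C(12,2) + C(7,2) + C(5,2) + C(9,2) = 66 + 21 + 10 + 36 = 133.
Probability = 133/528.

133/528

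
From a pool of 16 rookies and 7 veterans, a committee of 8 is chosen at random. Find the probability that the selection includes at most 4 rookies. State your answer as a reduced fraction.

38158/245157

Total selections: C(23,8) = 490314.
Favorable selections (at most 4 rookies): C(16,1)·C(7,7) + C(16,2)·C(7,6) + C(16,3)·C(7,5) + C(16,4)·C(7,4) = 16 + 840 + 11760 + 63700 = 76316.
Probability = 76316/490314 = 38158/245157.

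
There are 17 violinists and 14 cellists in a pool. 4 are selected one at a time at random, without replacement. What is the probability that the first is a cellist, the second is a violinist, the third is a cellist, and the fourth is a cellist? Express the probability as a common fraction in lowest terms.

Multiply the conditional probabilities at each draw: 14/31 · 17/30 · 13/29 · 12/28 = 37128/755160 = 221/4495.

221/4495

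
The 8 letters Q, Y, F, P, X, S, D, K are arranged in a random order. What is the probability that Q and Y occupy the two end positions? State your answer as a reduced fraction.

There are 8! = 40320 arrangements.
Place Q and Y at the ends in 2 ways, arrange the remaining 6 in 6! = 720 ways: 2·720 = 1440.
Probability = 1440/40320 = 1/28.

1/28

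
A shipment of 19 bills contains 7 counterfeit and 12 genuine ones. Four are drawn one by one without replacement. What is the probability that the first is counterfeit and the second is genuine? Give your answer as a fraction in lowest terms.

Multiply the conditional probabilities at each draw: 7/19 · 12/18 = 84/342 = 14/57.

14/57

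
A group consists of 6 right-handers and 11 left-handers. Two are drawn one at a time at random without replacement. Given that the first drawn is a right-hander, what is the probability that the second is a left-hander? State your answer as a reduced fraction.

11/16

After removing one right-hander, 16 remain: 5 right-handers and 11 left-handers.
So the probability the next is a left-hander is 11/16.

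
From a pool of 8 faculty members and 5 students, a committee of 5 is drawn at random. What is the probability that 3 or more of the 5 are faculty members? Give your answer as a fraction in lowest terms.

There are C(13,5) = 1287 ways to choose the 5.
Favorable selections (3 or more faculty members): C(8,3)·C(5,2) + C(8,4)·C(5,1) + C(8,5)·C(5,0) = 560 + 350 + 56 = 966.
Probability = 966/1287 = 322/429.

322/429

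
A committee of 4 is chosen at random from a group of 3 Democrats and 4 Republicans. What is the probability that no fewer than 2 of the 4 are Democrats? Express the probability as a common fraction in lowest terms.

Total selections: C(7,4) = 35.
Favorable selections (no fewer than 2 Democrats): C(3,2)·C(4,2) + C(3,3)·C(4,1) = 18 + 4 = 22.
Probability = 22/35.

22/35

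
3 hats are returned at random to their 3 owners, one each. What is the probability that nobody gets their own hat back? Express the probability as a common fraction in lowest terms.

There are 3! = 6 assignments.
By inclusion-exclusion, assignments with no fixed points: C(3,0)·3! − C(3,1)·2! + C(3,2)·1! − C(3,3)·0! = 2.
Probability = 2/6 = 1/3.

1/3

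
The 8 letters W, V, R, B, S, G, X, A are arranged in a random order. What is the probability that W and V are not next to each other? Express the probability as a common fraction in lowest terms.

3/4

There are 8! = 40320 arrangements.
Arrangements with W and V adjacent: 2·7! = 10080.
So not adjacent: 40320 − 10080 = 30240, probability 30240/40320 = 3/4.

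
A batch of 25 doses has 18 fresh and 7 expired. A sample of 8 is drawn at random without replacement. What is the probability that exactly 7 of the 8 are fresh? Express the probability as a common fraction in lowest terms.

There are C(25,8) = 1081575 ways to choose 8 from 25.
Selections with exactly 7 fresh: choose 7 of the 18 fresh and 1 of the 7 expired, C(18,7)·C(7,1) = 31824·7 = 222768.
Probability = 222768/1081575 = 24752/120175.

24752/120175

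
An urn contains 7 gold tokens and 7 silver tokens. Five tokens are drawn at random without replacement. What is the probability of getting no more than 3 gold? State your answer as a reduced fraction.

124/143

Total selections: C(14,5) = 2002.
Count the complement (more than 3 gold): C(7,4)·C(7,1) + C(7,5)·C(7,0) = 245 + 21 = 266.
Probability = 1 − 266/2002 = 1736/2002 = 124/143.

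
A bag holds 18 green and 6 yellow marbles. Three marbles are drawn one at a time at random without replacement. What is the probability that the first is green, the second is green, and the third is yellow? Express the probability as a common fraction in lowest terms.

153/1012

Multiply the conditional probabilities at each draw: 18/24 · 17/23 · 6/22 = 1836/12144 = 153/1012.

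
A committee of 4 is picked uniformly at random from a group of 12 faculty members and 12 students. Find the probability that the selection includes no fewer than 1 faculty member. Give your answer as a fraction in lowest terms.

307/322

Total selections: C(24,4) = 10626.
The complement is all 4 are students: C(12,4) = 495.
Probability = 1 − 495/10626 = 10131/10626 = 307/322.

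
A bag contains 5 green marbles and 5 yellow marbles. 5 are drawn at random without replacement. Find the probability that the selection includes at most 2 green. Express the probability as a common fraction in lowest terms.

1/2

Total selections: C(10,5) = 252.
Favorable selections (at most 2 green): C(5,0)·C(5,5) + C(5,1)·C(5,4) + C(5,2)·C(5,3) = 1 + 25 + 100 = 126.
Probability = 126/252 = 1/2.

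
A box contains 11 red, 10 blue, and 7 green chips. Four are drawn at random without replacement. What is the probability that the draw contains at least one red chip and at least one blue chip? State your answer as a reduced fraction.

3014/4095

There are C(28,4) = 20475 possible draws.
By inclusion-exclusion on the complements, draws missing all red or all blue: C(17,4) + C(18,4) − C(7,4) = 2380 + 3060 − 35 = 5405.
So draws with at least one of each: 20475 − 5405 = 15070, probability 15070/20475 = 3014/4095.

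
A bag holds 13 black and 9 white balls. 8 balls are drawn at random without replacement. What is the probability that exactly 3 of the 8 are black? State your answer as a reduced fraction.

The sample space is all 8-subsets of the 22: C(22,8) = 319770.
Selections with exactly 3 black: choose 3 of the 13 black and 5 of the 9 white, C(13,3)·C(9,5) = 286·126 = 36036.
Probability = 36036/319770 = 182/1615.

182/1615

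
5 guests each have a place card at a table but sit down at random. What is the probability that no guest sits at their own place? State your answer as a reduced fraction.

11/30

There are 5! = 120 seatings.
By inclusion-exclusion, seatings with no fixed points: C(5,0)·5! − C(5,1)·4! + C(5,2)·3! − C(5,3)·2! + C(5,4)·1! − C(5,5)·0! = 44.
Probability = 44/120 = 11/30.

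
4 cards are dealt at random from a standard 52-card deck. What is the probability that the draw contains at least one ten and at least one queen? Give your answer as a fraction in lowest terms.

1332/20825

There are C(52,4) = 270725 possible draws.
By inclusion-exclusion on the complements, draws missing all tens or all queens: C(48,4) + C(48,4) − C(44,4) = 194580 + 194580 − 135751 = 253409.
So draws with at least one of each: 270725 − 253409 = 17316, probability 17316/270725 = 1332/20825.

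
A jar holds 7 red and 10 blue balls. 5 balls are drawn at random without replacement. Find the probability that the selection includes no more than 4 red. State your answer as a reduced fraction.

881/884

Total selections: C(17,5) = 6188.
The complement is exactly 5 red: C(7,5)·C(10,0) = 21.
Probability = 1 − 21/6188 = 6167/6188 = 881/884.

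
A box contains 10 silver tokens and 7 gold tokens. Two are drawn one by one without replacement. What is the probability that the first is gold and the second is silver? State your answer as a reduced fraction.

Multiply the conditional probabilities at each draw: 7/17 · 10/16 = 70/272 = 35/136.

35/136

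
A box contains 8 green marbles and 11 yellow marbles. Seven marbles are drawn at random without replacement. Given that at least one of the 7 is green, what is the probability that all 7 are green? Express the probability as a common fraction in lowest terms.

Work in counts. Selections with at least one green: C(19,7) − C(11,7) = 50388 − 330 = 50058.
Of those, selections where all 7 are green: C(8,7) = 8.
Conditional probability = 8/50058 = 4/25029.

4/25029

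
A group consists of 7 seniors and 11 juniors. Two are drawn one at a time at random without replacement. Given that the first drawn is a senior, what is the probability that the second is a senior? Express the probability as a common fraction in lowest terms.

6/17

After removing one senior, 17 remain: 6 seniors and 11 juniors.
So the probability the next is a senior is 6/17.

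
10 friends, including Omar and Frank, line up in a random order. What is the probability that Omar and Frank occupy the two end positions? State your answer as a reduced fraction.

1/45

There are 10! = 3628800 arrangements.
Place Omar and Frank at the ends in 2 ways, arrange the remaining 8 in 8! = 40320 ways: 2·40320 = 80640.
Probability = 80640/3628800 = 1/45.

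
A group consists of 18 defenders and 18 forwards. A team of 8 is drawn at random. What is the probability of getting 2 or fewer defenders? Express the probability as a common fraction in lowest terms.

There are C(36,8) = 30260340 ways to choose the 8.
Favorable selections (2 or fewer defenders): C(18,0)·C(18,8) + C(18,1)·C(18,7) + C(18,2)·C(18,6) = 43758 + 572832 + 2840292 = 3456882.
Probability = 3456882/30260340 = 1027/8990.

1027/8990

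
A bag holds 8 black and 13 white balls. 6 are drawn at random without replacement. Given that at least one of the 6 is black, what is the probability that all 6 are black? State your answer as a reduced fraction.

Work in counts. Selections with at least one black: C(21,6) − C(13,6) = 54264 − 1716 = 52548.
Of those, selections where all 6 are black: C(8,6) = 28.
Conditional probability = 28/52548 = 7/13137.

7/13137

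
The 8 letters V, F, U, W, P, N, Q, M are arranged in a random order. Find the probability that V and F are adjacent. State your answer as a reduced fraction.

1/4

There are 8! = 40320 arrangements.
Treat V and F as a block: 7! arrangements of the blocks × 2 orders within the block = 2·5040 = 10080.
Probability = 10080/40320 = 1/4.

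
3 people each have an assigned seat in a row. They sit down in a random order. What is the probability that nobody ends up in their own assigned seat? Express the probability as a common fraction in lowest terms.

There are 3! = 6 seatings.
By inclusion-exclusion, seatings with no fixed points: C(3,0)·3! − C(3,1)·2! + C(3,2)·1! − C(3,3)·0! = 2.
Probability = 2/6 = 1/3.

1/3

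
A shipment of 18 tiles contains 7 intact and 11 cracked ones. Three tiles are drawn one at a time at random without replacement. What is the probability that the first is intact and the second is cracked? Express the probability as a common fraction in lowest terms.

77/306

Multiply the conditional probabilities at each draw: 7/18 · 11/17 = 77/306.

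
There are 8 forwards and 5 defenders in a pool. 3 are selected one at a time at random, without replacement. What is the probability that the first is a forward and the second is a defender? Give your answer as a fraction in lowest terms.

Multiply the conditional probabilities at each draw: 8/13 · 5/12 = 40/156 = 10/39.

10/39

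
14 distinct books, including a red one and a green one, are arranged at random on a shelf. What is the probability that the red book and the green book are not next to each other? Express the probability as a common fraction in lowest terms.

There are 14! = 87178291200 arrangements.
Arrangements with the red book and the green book adjacent: 2·13! = 12454041600.
So not adjacent: 87178291200 − 12454041600 = 74724249600, probability 74724249600/87178291200 = 6/7.

6/7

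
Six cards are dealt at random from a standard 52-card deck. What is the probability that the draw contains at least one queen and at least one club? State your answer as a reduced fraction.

There are C(52,6) = 20358520 possible draws.
By inclusion-exclusion on the complements, draws missing all queens or all clubs: C(48,6) + C(39,6) − C(36,6) = 12271512 + 3262623 − 1947792 = 13586343.
So draws with at least one of each: 20358520 − 13586343 = 6772177, probability 6772177/20358520.

6772177/20358520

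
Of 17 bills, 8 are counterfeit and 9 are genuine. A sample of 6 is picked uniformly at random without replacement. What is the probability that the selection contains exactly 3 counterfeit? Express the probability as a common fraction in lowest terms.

84/221

There are C(17,6) = 12376 ways to choose 6 from 17.
Selections with exactly 3 counterfeit: choose 3 of the 8 counterfeit and 3 of the 9 genuine, C(8,3)·C(9,3) = 56·84 = 4704.
Probability = 4704/12376 = 84/221.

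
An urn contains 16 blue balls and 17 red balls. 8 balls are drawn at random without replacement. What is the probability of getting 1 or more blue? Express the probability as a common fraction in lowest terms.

Total selections: C(33,8) = 13884156.
The complement is all 8 are red: C(17,8) = 24310.
Probability = 1 − 24310/13884156 = 13859846/13884156 = 48461/48546.

48461/48546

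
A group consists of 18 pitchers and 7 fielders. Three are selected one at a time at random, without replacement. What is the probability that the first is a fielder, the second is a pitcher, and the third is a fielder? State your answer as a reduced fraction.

63/1150

Multiply the conditional probabilities at each draw: 7/25 · 18/24 · 6/23 = 756/13800 = 63/1150.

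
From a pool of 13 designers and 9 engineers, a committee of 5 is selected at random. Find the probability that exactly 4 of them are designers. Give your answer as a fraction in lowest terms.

There are C(22,5) = 26334 ways to choose 5 from 22.
Selections with exactly 4 designers: choose 4 of the 13 designers and 1 of the 9 engineers, C(13,4)·C(9,1) = 715·9 = 6435.
Probability = 6435/26334 = 65/266.

65/266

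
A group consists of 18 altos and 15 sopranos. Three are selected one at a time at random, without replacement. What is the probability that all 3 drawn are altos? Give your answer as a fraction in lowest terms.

Multiply the conditional probabilities at each draw: 18/33 · 17/32 · 16/31 = 4896/32736 = 51/341.

51/341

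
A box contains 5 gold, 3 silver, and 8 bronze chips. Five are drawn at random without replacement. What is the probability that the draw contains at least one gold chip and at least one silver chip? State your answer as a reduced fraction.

There are C(16,5) = 4368 possible draws.
By inclusion-exclusion on the complements, draws missing all gold or all silver: C(11,5) + C(13,5) − C(8,5) = 462 + 1287 − 56 = 1693.
So draws with at least one of each: 4368 − 1693 = 2675, probability 2675/4368.

2675/4368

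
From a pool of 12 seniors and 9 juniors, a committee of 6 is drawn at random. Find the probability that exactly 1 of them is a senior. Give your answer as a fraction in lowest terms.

9/323

There are C(21,6) = 54264 ways to choose 6 from 21.
Selections with exactly 1 senior: choose 1 of the 12 seniors and 5 of the 9 juniors, C(12,1)·C(9,5) = 12·126 = 1512.
Probability = 1512/54264 = 9/323.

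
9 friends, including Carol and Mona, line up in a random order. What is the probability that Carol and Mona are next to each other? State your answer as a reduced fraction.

2/9

There are 9! = 362880 arrangements.
Treat Carol and Mona as a block: 8! arrangements of the blocks × 2 orders within the block = 2·40320 = 80640.
Probability = 80640/362880 = 2/9.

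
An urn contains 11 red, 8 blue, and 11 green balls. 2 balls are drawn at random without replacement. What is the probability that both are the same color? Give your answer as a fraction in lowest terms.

46/145

There are C(30,2) = 435 ways to draw 2 balls.
All same color: C(11,2) + C(8,2) + C(11,2) = 55 + 28 + 55 = 138.
Probability = 138/435 = 46/145.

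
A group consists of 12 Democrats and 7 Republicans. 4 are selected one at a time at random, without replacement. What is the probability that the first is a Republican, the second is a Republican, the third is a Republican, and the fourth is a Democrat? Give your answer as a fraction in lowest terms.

35/1292

Multiply the conditional probabilities at each draw: 7/19 · 6/18 · 5/17 · 12/16 = 2520/93024 = 35/1292.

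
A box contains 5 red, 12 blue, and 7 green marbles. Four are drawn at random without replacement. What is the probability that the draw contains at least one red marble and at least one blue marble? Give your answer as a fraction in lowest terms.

There are C(24,4) = 10626 possible draws.
By inclusion-exclusion on the complements, draws missing all red or all blue: C(19,4) + C(12,4) − C(7,4) = 3876 + 495 − 35 = 4336.
So draws with at least one of each: 10626 − 4336 = 6290, probability 6290/10626 = 3145/5313.

3145/5313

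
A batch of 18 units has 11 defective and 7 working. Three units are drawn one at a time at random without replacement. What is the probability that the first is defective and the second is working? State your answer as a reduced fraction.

77/306

Multiply the conditional probabilities at each draw: 11/18 · 7/17 = 77/306.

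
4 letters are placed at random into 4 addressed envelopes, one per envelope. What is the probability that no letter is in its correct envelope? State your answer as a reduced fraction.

There are 4! = 24 assignments.
By inclusion-exclusion, assignments with no fixed points: C(4,0)·4! − C(4,1)·3! + C(4,2)·2! − C(4,3)·1! + C(4,4)·0! = 9.
Probability = 9/24 = 3/8.

3/8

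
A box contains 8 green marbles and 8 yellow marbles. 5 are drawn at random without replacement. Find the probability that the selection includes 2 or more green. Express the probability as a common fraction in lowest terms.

67/78

Total selections: C(16,5) = 4368.
Count the complement (fewer than 2 green): C(8,0)·C(8,5) + C(8,1)·C(8,4) = 56 + 560 = 616.
Probability = 1 − 616/4368 = 3752/4368 = 67/78.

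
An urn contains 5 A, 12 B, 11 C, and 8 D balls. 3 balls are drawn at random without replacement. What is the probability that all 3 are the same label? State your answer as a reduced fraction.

451/7140

There are C(36,3) = 7140 ways to draw 3 balls.
All same label: C(5,3) + C(12,3) + C(11,3) + C(8,3) = 10 + 220 + 165 + 56 = 451.
Probability = 451/7140.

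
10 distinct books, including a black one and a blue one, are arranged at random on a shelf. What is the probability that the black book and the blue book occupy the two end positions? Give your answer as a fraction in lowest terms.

There are 10! = 3628800 arrangements.
Place the black book and the blue book at the ends in 2 ways, arrange the remaining 8 in 8! = 40320 ways: 2·40320 = 80640.
Probability = 80640/3628800 = 1/45.

1/45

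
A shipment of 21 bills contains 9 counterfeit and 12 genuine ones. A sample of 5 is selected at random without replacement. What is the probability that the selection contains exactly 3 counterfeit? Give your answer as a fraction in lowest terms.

There are C(21,5) = 20349 ways to choose 5 from 21.
Selections with exactly 3 counterfeit: choose 3 of the 9 counterfeit and 2 of the 12 genuine, C(9,3)·C(12,2) = 84·66 = 5544.
Probability = 5544/20349 = 88/323.

88/323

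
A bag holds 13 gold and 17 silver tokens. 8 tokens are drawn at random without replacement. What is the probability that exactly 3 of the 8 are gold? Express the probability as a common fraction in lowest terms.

136136/450225

The sample space is all 8-subsets of the 30: C(30,8) = 5852925.
Selections with exactly 3 gold: choose 3 of the 13 gold and 5 of the 17 silver, C(13,3)·C(17,5) = 286·6188 = 1769768.
Probability = 1769768/5852925 = 136136/450225.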